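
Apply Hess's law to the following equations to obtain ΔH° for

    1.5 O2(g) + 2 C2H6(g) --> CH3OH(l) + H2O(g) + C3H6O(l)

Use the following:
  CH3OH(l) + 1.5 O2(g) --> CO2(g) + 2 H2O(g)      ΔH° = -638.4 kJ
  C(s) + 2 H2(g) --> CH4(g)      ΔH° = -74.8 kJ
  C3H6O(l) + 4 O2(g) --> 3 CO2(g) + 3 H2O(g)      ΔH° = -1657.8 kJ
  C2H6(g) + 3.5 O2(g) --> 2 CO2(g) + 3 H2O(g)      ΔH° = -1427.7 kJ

equation 1 reversed (reverse to put CH3OH(l) on the product side): +638.4 kJ
equation 2: not needed (H2(g) appears nowhere else).
equation 3 reversed (reverse to put C3H6O(l) on the product side): +1657.8 kJ
equation 4 × 2 (scale by 2 for the 2 C2H6(g)): (2)·(-1427.7) = -2855.4 kJ
Combining the equations, ΔH° = (-1)·(-638.4) + (-1)·(-1657.8) + (2)·(-1427.7) = -559.2 kJ

ΔH° = -559.2 kJ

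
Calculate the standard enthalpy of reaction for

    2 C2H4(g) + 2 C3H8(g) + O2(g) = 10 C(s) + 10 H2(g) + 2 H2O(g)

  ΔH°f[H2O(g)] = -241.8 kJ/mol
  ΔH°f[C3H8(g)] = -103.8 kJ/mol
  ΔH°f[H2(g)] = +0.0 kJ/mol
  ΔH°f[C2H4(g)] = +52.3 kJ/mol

ΔH° = -380.6 kJ/mol

Products: 10·(+0.0) + 10·(+0.0) + 2·(-241.8) = -483.6
Reactants: 2·(+52.3) + 2·(-103.8) + 1·(+0.0) = -103.0
ΔH° = (-483.6) − (-103.0) = -380.6 kJ/mol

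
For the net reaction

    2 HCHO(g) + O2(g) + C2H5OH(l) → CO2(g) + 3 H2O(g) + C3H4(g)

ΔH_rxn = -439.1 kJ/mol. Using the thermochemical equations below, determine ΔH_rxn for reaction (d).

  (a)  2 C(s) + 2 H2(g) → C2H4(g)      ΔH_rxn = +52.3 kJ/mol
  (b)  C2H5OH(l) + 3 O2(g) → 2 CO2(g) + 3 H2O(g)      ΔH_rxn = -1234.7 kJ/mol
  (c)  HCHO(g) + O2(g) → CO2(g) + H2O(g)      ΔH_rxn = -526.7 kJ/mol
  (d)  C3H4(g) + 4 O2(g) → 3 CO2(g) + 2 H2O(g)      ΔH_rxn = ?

(a): not needed (C(s) appears nowhere else).
(b) as written (C2H5OH(l) already on the reactant side): -1234.7 kJ/mol
(c) × 2 (scale by 2 for the 2 HCHO(g)): (2)·(-526.7) = -1053.4 kJ/mol
(d) reversed (reverse to put C3H4(g) on the product side): contributes −x
-439.1 = (-1234.7) + (-1053.4) − x
x = (-439.1 − (-2288.1)) / (-1) = -1849.0 kJ/mol

ΔH_rxn = -1849.0 kJ/mol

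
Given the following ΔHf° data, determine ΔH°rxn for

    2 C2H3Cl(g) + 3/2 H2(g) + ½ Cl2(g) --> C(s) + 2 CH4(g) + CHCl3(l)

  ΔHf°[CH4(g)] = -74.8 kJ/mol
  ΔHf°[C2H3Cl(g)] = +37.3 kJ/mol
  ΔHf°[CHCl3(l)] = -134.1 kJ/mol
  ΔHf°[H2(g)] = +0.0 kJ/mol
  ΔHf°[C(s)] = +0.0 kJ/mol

ΔH°rxn = -358.3 kJ/mol

ΔH°rxn = Σ nΔHf°(products) − Σ nΔHf°(reactants).
Products: 1·(+0.0) + 2·(-74.8) + 1·(-134.1) = -283.7
Reactants: 2·(+37.3) + 3/2·(+0.0) + 1/2·(+0.0) = +74.6
ΔH°rxn = (-283.7) − (+74.6) = -358.3 kJ/mol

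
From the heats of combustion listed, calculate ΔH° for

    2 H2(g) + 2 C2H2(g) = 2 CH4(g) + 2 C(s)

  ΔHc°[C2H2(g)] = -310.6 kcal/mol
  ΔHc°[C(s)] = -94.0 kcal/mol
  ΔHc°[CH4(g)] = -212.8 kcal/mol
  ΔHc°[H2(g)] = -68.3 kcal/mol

ΔH° = -144.2 kcal/mol

Using ΔH = Σ nΔHc°(reactants) − Σ nΔHc°(products):
= [2·(-68.3) + 2·(-310.6)] − [2·(-212.8) + 2·(-94.0)]
= -144.2 kcal/mol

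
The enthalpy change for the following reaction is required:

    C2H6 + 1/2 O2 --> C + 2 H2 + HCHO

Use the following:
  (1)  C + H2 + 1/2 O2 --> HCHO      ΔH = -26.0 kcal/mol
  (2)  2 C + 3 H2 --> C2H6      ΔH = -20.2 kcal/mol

(1) as written: -26.0 kcal/mol
(2) reversed: +20.2 kcal/mol
Combining the equations, ΔH = (1)·(-26.0) + (-1)·(-20.2) = -5.8 kcal/mol

ΔH = -5.8 kcal/mol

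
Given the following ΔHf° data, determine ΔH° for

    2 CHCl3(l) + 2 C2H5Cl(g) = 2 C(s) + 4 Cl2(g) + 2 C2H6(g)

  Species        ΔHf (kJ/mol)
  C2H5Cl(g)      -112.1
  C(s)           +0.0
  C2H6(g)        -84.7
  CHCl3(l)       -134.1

Products: 2·(+0.0) + 4·(+0.0) + 2·(-84.7) = -169.4
Reactants: 2·(-134.1) + 2·(-112.1) = -492.4
ΔH° = (-169.4) − (-492.4) = 323.0 kJ/mol

ΔH° = 323.0 kJ/mol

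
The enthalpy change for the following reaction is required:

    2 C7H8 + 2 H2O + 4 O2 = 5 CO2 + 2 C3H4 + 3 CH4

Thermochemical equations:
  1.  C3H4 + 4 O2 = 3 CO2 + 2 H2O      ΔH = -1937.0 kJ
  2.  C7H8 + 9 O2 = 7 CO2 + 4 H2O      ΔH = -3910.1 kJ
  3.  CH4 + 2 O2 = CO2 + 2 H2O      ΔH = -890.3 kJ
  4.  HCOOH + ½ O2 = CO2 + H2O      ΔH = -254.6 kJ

ΔH = -1275.3 kJ

eq. 1 reversed and × 2 (C3H4 must end up as a product; ×2 to match 2 C3H4 in the target): (-2)·(-1937.0) = +3874.0 kJ
eq. 2 × 2 (scale by 2 for the 2 C7H8): (2)·(-3910.1) = -7820.2 kJ
eq. 3 reversed and × 3 (reverse to put CH4 on the product side; ×3 to match 3 CH4 in the target): (-3)·(-890.3) = +2670.9 kJ
eq. 4: not needed (HCOOH appears nowhere else).
ΔH = (-2)·(-1937.0) + (2)·(-3910.1) + (-3)·(-890.3) = -1275.3 kJ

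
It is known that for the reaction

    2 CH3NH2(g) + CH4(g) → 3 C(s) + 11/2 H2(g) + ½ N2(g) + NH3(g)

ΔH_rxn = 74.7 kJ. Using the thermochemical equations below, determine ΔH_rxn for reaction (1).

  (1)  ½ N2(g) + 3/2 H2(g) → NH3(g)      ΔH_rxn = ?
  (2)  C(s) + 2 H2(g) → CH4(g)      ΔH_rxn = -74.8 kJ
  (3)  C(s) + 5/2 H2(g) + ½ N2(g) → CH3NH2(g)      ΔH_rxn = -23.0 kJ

(1) as written (NH3(g) already on the product side): contributes x
(2) reversed (reverse to put CH4(g) on the reactant side): +74.8 kJ
(3) reversed and × 2 (CH3NH2(g) must end up as a reactant; ×2 to match 2 CH3NH2(g) in the target): (-2)·(-23.0) = +46.0 kJ
+74.7 = (+74.8) + (+46.0) + x
x = (+74.7 − (+120.8)) / (1) = -46.1 kJ

ΔH_rxn = -46.1 kJ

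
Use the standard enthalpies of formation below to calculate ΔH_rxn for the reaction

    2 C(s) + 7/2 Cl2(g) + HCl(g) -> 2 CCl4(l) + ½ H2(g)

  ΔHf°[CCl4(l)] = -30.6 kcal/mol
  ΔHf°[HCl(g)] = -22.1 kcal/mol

ΔH°rxn = Σ nΔHf°(products) − Σ nΔHf°(reactants).
Products: 2·(-30.6) + 1/2·(+0.0) = -61.2
Reactants: 2·(+0.0) + 7/2·(+0.0) + 1·(-22.1) = -22.1
ΔH_rxn = (-61.2) − (-22.1) = -39.1 kcal/mol

ΔH_rxn = -39.1 kcal/mol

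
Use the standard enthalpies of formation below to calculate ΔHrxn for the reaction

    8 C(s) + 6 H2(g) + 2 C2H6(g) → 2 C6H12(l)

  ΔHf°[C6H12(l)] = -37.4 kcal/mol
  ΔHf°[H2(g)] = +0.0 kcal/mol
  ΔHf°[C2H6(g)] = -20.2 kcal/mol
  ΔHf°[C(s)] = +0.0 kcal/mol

ΔHrxn = -34.4 kcal/mol

Products: 2·(-37.4) = -74.8
Reactants: 8·(+0.0) + 6·(+0.0) + 2·(-20.2) = -40.4
ΔHrxn = (-74.8) − (-40.4) = -34.4 kcal/mol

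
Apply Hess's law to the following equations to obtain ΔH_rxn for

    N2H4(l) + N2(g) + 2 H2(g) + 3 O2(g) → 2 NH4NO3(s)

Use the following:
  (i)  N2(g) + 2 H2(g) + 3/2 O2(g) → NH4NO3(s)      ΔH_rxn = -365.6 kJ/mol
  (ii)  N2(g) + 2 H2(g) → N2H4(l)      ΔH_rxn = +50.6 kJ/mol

ΔH_rxn = -781.8 kJ/mol

(i) × 2: (2)·(-365.6) = -731.2 kJ/mol
(ii) reversed: -50.6 kJ/mol
Combining the equations, ΔH_rxn = (2)·(-365.6) + (-1)·(+50.6) = -781.8 kJ/mol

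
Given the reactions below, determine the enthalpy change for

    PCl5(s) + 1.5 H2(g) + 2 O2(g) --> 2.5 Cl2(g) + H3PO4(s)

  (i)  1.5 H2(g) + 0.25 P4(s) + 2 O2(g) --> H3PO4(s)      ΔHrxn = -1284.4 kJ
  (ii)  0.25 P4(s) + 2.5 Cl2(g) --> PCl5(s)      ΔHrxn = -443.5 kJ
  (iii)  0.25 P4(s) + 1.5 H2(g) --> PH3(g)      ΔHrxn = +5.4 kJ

(i) as written (H3PO4(s) already on the product side): -1284.4 kJ
(ii) reversed (reverse to put PCl5(s) on the reactant side): +443.5 kJ
(iii): not needed (PH3(g) appears nowhere else).
ΔHrxn = (1)·(-1284.4) + (-1)·(-443.5) = -840.9 kJ

ΔHrxn = -840.9 kJ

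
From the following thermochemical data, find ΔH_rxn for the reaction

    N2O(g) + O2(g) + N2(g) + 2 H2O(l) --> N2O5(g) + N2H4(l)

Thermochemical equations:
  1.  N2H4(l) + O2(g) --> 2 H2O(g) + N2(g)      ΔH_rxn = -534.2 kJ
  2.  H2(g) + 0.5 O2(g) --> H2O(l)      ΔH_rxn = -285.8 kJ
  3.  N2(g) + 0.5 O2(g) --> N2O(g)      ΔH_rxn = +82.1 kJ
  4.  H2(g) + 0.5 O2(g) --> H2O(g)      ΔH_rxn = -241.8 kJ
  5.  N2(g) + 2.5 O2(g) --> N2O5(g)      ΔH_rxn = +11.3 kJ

ΔH_rxn = 551.4 kJ

eq. 1 reversed (N2H4(l) must end up as a product): +534.2 kJ
eq. 2 reversed and × 2 (reverse to put H2O(l) on the reactant side; ×2 to match 2 H2O(l) in the target): (-2)·(-285.8) = +571.6 kJ
eq. 3 reversed (N2O(g) must end up as a reactant): -82.1 kJ
eq. 4 × 2: (2)·(-241.8) = -483.6 kJ
eq. 5 as written (N2O5(g) already on the product side): +11.3 kJ
By Hess's law, ΔH_rxn = (+534.2) + (+571.6) + (-82.1) + (-483.6) + (+11.3) = 551.4 kJ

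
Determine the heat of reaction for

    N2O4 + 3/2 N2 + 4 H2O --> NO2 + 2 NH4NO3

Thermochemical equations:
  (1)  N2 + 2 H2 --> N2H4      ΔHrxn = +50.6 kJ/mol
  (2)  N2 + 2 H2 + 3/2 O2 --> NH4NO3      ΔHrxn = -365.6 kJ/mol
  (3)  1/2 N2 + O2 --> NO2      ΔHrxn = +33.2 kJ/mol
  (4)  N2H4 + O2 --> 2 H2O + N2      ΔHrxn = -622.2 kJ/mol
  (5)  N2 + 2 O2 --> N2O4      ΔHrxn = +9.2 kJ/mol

(1) reversed and × 2: (-2)·(+50.6) = -101.2 kJ/mol
(2) × 2: (2)·(-365.6) = -731.2 kJ/mol
(3) as written: +33.2 kJ/mol
(4) reversed and × 2: (-2)·(-622.2) = +1244.4 kJ/mol
(5) reversed: -9.2 kJ/mol
ΔHrxn = (-2)·(+50.6) + (2)·(-365.6) + (1)·(+33.2) + (-2)·(-622.2) + (-1)·(+9.2) = 436.0 kJ/mol

ΔHrxn = 436.0 kJ/mol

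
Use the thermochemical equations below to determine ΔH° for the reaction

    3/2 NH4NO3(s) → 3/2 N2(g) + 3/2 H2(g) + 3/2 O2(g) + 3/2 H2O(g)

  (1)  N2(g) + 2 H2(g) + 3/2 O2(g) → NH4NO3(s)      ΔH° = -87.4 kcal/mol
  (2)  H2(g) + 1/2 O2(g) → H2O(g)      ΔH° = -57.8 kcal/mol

ΔH° = 44.4 kcal/mol

(1) reversed and × 3/2 (reverse to put NH4NO3(s) on the reactant side; ×3/2 to match 3/2 NH4NO3(s) in the target): (-3/2)·(-87.4) = +131.1 kcal/mol
(2) × 3/2 (scale by 3/2 for the 3/2 H2O(g)): (3/2)·(-57.8) = -86.7 kcal/mol
ΔH° = (-3/2)·(-87.4) + (3/2)·(-57.8) = 44.4 kcal/mol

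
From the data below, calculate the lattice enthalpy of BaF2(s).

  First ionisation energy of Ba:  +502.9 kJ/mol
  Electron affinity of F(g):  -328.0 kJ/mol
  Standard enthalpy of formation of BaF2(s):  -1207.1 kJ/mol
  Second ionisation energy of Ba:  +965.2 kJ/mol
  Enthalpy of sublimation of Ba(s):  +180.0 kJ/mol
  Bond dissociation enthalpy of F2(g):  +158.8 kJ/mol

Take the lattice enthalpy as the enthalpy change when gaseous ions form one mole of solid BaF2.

ΔHf° = 1·ΔHsub + 1·(ΣIE) + 1·D(F2) + 2·EA + U
-1207.1 = 1·(+180.0) + 1·(+1468.1) + 1·(+158.8) + 2·(-328.0) + U
U = -1207.1 − (+1150.9) = -2358.0 kJ/mol

U = -2358.0 kJ/mol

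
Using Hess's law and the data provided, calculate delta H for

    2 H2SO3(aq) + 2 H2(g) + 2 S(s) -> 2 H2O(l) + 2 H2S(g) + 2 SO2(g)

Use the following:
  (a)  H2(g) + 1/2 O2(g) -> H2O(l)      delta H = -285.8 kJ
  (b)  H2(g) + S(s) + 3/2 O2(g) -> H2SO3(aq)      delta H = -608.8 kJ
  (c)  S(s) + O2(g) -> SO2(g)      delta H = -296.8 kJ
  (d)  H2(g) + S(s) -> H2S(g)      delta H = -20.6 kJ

(a) × 2 (×2 to match 2 H2O(l) in the target): (2)·(-285.8) = -571.6 kJ
(b) reversed and × 2 (H2SO3(aq) must end up as a reactant; scale by 2 for the 2 H2SO3(aq)): (-2)·(-608.8) = +1217.6 kJ
(c) × 2 (×2 to match 2 SO2(g) in the target): (2)·(-296.8) = -593.6 kJ
(d) × 2 (scale by 2 for the 2 H2S(g)): (2)·(-20.6) = -41.2 kJ
By Hess's law, delta H = (2)·(-285.8) + (-2)·(-608.8) + (2)·(-296.8) + (2)·(-20.6) = 11.2 kJ

delta H = 11.2 kJ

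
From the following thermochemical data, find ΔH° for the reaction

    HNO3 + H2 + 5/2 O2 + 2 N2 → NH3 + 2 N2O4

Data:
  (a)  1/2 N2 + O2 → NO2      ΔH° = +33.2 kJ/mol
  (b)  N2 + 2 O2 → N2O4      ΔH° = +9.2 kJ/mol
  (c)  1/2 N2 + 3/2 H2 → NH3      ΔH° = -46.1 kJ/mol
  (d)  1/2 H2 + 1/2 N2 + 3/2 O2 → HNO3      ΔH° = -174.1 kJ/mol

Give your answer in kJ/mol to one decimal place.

(a): not needed (NO2 appears nowhere else).
(b) × 2 (×2 to match 2 N2O4 in the target): (2)·(+9.2) = +18.4 kJ/mol
(c) as written (NH3 already on the product side): -46.1 kJ/mol
(d) reversed (reverse to put HNO3 on the reactant side): +174.1 kJ/mol
By Hess's law, ΔH° = (2)·(+9.2) + (1)·(-46.1) + (-1)·(-174.1) = 146.4 kJ/mol

ΔH° = 146.4 kJ/mol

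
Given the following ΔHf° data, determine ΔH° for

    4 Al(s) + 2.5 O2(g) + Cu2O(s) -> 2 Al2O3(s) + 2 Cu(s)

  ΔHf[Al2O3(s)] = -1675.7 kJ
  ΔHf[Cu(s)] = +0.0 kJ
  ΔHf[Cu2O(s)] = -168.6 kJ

ΔH° = -3182.8 kJ

ΔH°rxn = Σ nΔHf°(products) − Σ nΔHf°(reactants).
Products: 2·(-1675.7) + 2·(+0.0) = -3351.4
Reactants: 4·(+0.0) + 5/2·(+0.0) + 1·(-168.6) = -168.6
ΔH° = (-3351.4) − (-168.6) = -3182.8 kJ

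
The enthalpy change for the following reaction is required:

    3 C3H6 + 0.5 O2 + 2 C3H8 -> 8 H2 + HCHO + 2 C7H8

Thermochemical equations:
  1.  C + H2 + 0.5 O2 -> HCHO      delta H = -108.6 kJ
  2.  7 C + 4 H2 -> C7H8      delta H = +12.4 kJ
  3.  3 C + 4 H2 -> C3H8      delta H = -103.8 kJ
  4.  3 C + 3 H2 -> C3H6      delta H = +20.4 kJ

eq. 1 as written: -108.6 kJ
eq. 2 × 2: (2)·(+12.4) = +24.8 kJ
eq. 3 reversed and × 2: (-2)·(-103.8) = +207.6 kJ
eq. 4 reversed and × 3: (-3)·(+20.4) = -61.2 kJ
Combining the equations, delta H = (-108.6) + (+24.8) + (+207.6) + (-61.2) = 62.6 kJ

delta H = 62.6 kJ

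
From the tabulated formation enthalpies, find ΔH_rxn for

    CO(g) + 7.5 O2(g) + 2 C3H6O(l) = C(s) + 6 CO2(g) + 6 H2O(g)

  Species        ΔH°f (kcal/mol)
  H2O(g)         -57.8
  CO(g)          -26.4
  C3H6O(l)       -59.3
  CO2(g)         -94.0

ΔH_rxn = -765.8 kcal/mol

Products: 1·(+0.0) + 6·(-94.0) + 6·(-57.8) = -910.8
Reactants: 1·(-26.4) + 15/2·(+0.0) + 2·(-59.3) = -145.0
ΔH_rxn = (-910.8) − (-145.0) = -765.8 kcal/mol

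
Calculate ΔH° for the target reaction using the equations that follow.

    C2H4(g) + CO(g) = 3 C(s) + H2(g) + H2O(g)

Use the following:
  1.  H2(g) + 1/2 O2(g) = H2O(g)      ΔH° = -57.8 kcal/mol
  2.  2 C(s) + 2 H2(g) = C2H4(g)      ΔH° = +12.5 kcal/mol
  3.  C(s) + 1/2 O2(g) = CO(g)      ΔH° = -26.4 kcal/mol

ΔH° = -43.9 kcal/mol

eq. 1 as written: -57.8 kcal/mol
eq. 2 reversed: -12.5 kcal/mol
eq. 3 reversed: +26.4 kcal/mol
By Hess's law, ΔH° = (1)·(-57.8) + (-1)·(+12.5) + (-1)·(-26.4) = -43.9 kcal/mol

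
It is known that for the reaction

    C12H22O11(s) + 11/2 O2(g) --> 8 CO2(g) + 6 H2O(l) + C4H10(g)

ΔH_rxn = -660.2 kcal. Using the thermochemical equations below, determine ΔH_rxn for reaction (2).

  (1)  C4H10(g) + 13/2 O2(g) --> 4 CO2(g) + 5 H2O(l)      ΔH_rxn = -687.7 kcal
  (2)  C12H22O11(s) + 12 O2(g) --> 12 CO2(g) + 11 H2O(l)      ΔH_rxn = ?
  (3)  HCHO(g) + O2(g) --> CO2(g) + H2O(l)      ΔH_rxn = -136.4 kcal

(1) reversed (C4H10(g) must end up as a product): +687.7 kcal
(2) as written (C12H22O11(s) already on the reactant side): contributes x
(3): not needed (HCHO(g) appears nowhere else).
-660.2 = (+687.7) + x
x = (-660.2 − (+687.7)) / (1) = -1347.9 kcal

ΔH_rxn = -1347.9 kcal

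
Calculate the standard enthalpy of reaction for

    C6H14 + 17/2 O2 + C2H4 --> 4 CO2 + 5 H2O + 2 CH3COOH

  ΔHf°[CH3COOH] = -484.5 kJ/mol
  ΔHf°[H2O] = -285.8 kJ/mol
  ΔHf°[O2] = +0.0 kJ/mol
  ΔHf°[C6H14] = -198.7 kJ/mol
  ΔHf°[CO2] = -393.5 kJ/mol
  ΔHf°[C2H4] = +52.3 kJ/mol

ΔH°rxn = -3825.6 kJ/mol

Products: 4·(-393.5) + 5·(-285.8) + 2·(-484.5) = -3972.0
Reactants: 1·(-198.7) + 17/2·(+0.0) + 1·(+52.3) = -146.4
ΔH°rxn = (-3972.0) − (-146.4) = -3825.6 kJ/mol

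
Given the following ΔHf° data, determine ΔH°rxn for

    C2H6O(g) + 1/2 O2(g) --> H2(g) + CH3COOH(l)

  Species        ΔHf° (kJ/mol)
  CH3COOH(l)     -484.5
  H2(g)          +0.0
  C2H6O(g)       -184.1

Products: 1·(+0.0) + 1·(-484.5) = -484.5
Reactants: 1·(-184.1) + 1/2·(+0.0) = -184.1
ΔH°rxn = (-484.5) − (-184.1) = -300.4 kJ/mol

ΔH°rxn = -300.4 kJ/mol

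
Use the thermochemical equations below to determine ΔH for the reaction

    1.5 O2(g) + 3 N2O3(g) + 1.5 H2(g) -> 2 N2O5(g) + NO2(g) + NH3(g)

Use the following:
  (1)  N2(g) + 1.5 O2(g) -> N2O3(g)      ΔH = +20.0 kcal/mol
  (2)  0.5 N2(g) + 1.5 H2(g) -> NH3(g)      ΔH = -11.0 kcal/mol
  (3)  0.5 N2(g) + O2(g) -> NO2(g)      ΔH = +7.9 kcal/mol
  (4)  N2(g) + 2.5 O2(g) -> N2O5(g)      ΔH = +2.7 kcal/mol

ΔH = -57.7 kcal/mol

(1) reversed and × 3: (-3)·(+20.0) = -60.0 kcal/mol
(2) as written: -11.0 kcal/mol
(3) as written: +7.9 kcal/mol
(4) × 2: (2)·(+2.7) = +5.4 kcal/mol
By Hess's law, ΔH = (-60.0) + (-11.0) + (+7.9) + (+5.4) = -57.7 kcal/mol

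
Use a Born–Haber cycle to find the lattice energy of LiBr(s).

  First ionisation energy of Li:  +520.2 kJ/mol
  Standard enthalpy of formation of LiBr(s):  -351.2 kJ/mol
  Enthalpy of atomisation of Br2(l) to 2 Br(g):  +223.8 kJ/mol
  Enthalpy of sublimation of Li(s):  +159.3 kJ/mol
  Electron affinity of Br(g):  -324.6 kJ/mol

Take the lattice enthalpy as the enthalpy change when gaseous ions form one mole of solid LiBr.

ΔHf° = 1·ΔHsub + 1·(ΣIE) + 1/2·D(Br2) + 1·EA + U
-351.2 = 1·(+159.3) + 1·(+520.2) + 1/2·(+223.8) + 1·(-324.6) + U
U = -351.2 − (+466.8) = -818.0 kJ/mol

U = -818.0 kJ/mol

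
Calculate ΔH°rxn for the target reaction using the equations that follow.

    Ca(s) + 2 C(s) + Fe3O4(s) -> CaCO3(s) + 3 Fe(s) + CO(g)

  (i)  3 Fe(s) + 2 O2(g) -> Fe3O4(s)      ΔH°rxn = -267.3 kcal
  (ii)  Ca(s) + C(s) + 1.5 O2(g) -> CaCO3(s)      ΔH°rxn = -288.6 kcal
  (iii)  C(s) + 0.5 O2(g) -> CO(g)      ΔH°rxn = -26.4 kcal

ΔH°rxn = -47.7 kcal

(i) reversed (Fe3O4(s) must end up as a reactant): +267.3 kcal
(ii) as written (CaCO3(s) already on the product side): -288.6 kcal
(iii) as written (CO(g) already on the product side): -26.4 kcal
Combining the equations, ΔH°rxn = (+267.3) + (-288.6) + (-26.4) = -47.7 kcal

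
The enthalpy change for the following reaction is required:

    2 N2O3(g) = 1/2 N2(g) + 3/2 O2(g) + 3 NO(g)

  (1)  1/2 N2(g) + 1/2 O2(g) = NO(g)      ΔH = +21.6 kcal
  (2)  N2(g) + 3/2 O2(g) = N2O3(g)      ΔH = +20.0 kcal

ΔH = 24.8 kcal

(1) × 3 (scale by 3 for the 3 NO(g)): (3)·(+21.6) = +64.8 kcal
(2) reversed and × 2 (N2O3(g) must end up as a reactant; ×2 to match 2 N2O3(g) in the target): (-2)·(+20.0) = -40.0 kcal
Since enthalpy is a state function, ΔH = (+64.8) + (-40.0) = 24.8 kcal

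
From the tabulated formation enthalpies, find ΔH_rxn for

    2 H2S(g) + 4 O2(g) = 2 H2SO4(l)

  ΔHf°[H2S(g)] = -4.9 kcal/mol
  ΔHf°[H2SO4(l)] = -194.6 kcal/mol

Products: 2·(-194.6) = -389.2
Reactants: 2·(-4.9) + 4·(+0.0) = -9.8
ΔH_rxn = (-389.2) − (-9.8) = -379.4 kcal/mol

ΔH_rxn = -379.4 kcal/mol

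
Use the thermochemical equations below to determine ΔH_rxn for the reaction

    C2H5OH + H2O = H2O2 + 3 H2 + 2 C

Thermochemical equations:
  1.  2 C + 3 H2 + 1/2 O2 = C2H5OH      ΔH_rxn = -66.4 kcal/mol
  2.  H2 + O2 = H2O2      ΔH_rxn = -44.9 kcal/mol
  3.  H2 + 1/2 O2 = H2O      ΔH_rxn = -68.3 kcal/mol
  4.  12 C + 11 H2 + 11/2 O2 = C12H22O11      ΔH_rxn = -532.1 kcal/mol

ΔH_rxn = 89.8 kcal/mol

eq. 1 reversed (reverse to put C2H5OH on the reactant side): +66.4 kcal/mol
eq. 2 as written (H2O2 already on the product side): -44.9 kcal/mol
eq. 3 reversed (H2O must end up as a reactant): +68.3 kcal/mol
eq. 4: not needed (C12H22O11 appears nowhere else).
Summing the manipulated equations, ΔH_rxn = (-1)·(-66.4) + (1)·(-44.9) + (-1)·(-68.3) = 89.8 kcal/mol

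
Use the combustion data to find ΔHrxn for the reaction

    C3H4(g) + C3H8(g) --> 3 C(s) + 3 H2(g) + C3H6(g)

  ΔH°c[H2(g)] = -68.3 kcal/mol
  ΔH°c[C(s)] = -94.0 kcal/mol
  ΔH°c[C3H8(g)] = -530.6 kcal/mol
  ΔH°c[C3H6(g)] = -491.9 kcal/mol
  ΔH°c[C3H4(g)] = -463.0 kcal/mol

ΔHrxn = -14.8 kcal/mol

With combustion enthalpies, reactants minus products:
= [1·(-463.0) + 1·(-530.6)] − [3·(-94.0) + 3·(-68.3) + 1·(-491.9)]
= -14.8 kcal/mol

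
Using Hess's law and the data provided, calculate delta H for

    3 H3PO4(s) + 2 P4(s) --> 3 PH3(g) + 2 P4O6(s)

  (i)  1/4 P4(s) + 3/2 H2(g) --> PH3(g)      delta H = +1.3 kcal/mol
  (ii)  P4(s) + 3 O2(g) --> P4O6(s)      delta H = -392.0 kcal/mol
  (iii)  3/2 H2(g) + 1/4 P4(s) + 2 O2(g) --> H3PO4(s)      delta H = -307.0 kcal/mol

delta H = 140.9 kcal/mol

(i) × 3 (×3 to match 3 PH3(g) in the target): (3)·(+1.3) = +3.9 kcal/mol
(ii) × 2 (scale by 2 for the 2 P4O6(s)): (2)·(-392.0) = -784.0 kcal/mol
(iii) reversed and × 3 (reverse to put H3PO4(s) on the reactant side; scale by 3 for the 3 H3PO4(s)): (-3)·(-307.0) = +921.0 kcal/mol
By Hess's law, delta H = (3)·(+1.3) + (2)·(-392.0) + (-3)·(-307.0) = 140.9 kcal/mol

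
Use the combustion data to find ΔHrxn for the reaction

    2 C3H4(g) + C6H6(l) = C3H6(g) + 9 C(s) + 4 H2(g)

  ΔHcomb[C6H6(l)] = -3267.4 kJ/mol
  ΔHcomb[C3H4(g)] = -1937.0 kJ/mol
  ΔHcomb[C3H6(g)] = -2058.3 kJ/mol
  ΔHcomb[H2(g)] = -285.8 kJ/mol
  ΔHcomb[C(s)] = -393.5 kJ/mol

With combustion enthalpies, reactants minus products:
= [2·(-1937.0) + 1·(-3267.4)] − [1·(-2058.3) + 9·(-393.5) + 4·(-285.8)]
= -398.4 kJ/mol

ΔHrxn = -398.4 kJ/mol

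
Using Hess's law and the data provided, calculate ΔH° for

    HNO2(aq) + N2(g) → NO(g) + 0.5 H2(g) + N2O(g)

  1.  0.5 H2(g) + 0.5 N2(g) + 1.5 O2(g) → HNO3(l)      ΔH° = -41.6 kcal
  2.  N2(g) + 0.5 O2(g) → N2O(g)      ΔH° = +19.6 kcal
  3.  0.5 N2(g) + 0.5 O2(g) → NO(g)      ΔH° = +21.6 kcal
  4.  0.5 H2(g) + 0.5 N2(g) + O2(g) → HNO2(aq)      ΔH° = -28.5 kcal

ΔH° = 69.7 kcal

eq. 1: not needed.
eq. 2 as written: +19.6 kcal
eq. 3 as written: +21.6 kcal
eq. 4 reversed: +28.5 kcal
Summing the manipulated equations, ΔH° = (1)·(+19.6) + (1)·(+21.6) + (-1)·(-28.5) = 69.7 kcal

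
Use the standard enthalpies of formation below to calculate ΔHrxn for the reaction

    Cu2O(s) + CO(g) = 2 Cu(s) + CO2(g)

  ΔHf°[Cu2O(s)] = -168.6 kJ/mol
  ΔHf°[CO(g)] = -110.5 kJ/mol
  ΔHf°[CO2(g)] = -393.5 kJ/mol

ΔHrxn = -114.4 kJ/mol

Products: 2·(+0.0) + 1·(-393.5) = -393.5
Reactants: 1·(-168.6) + 1·(-110.5) = -279.1
ΔHrxn = (-393.5) − (-279.1) = -114.4 kJ/mol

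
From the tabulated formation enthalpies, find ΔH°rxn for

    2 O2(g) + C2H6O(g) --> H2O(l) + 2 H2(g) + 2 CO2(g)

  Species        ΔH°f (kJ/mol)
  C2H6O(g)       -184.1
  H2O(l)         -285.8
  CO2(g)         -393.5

ΔH°rxn = Σ nΔHf°(products) − Σ nΔHf°(reactants).
Products: 1·(-285.8) + 2·(+0.0) + 2·(-393.5) = -1072.8
Reactants: 2·(+0.0) + 1·(-184.1) = -184.1
ΔH°rxn = (-1072.8) − (-184.1) = -888.7 kJ/mol

ΔH°rxn = -888.7 kJ/mol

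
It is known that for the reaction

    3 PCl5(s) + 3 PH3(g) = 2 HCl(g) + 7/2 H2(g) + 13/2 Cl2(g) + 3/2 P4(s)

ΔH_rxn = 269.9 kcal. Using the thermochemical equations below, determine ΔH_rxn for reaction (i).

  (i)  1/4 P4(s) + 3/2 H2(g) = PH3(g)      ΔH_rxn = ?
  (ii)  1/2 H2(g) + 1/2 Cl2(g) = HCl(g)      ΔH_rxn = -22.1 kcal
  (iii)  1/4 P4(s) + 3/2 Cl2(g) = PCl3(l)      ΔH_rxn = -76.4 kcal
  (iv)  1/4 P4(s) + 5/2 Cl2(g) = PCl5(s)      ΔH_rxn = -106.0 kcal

ΔH_rxn = 1.3 kcal

(i) reversed and × 3: contributes −3·x
(ii) × 2: (2)·(-22.1) = -44.2 kcal
(iii): not needed.
(iv) reversed and × 3: (-3)·(-106.0) = +318.0 kcal
+269.9 = (-44.2) + (+318.0) − 3·x
x = (+269.9 − (+273.8)) / (-3) = 1.3 kcal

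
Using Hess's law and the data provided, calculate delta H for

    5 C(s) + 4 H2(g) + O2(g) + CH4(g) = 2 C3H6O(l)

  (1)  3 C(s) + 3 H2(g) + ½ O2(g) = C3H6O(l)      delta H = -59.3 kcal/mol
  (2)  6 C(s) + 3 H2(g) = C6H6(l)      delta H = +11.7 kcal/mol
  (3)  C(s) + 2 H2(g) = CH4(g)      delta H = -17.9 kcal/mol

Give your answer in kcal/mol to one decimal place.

(1) × 2 (scale by 2 for the 2 C3H6O(l)): (2)·(-59.3) = -118.6 kcal/mol
(2): not needed (C6H6(l) appears nowhere else).
(3) reversed (CH4(g) must end up as a reactant): +17.9 kcal/mol
Combining the equations, delta H = (2)·(-59.3) + (-1)·(-17.9) = -100.7 kcal/mol

delta H = -100.7 kcal/mol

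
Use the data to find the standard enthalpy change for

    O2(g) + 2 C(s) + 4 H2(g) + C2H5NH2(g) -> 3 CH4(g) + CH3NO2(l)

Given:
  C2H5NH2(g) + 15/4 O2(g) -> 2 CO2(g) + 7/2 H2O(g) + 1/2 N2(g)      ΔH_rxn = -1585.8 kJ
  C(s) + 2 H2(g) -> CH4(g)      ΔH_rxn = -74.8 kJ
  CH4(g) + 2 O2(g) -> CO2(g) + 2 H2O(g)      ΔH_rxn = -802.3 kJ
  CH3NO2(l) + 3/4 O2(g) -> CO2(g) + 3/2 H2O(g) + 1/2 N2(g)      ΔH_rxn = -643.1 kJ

ΔH_rxn = -290.0 kJ

equation 1 as written: -1585.8 kJ
equation 2 × 2: (2)·(-74.8) = -149.6 kJ
equation 3 reversed: +802.3 kJ
equation 4 reversed: +643.1 kJ
ΔH_rxn = (1)·(-1585.8) + (2)·(-74.8) + (-1)·(-802.3) + (-1)·(-643.1) = -290.0 kJ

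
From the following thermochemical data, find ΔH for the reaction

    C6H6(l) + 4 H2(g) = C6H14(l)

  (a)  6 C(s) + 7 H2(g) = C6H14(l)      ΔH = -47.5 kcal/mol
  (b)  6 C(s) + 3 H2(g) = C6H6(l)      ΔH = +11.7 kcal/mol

(a) as written (C6H14(l) already on the product side): -47.5 kcal/mol
(b) reversed (reverse to put C6H6(l) on the reactant side): -11.7 kcal/mol
Combining the equations, ΔH = (1)·(-47.5) + (-1)·(+11.7) = -59.2 kcal/mol

ΔH = -59.2 kcal/mol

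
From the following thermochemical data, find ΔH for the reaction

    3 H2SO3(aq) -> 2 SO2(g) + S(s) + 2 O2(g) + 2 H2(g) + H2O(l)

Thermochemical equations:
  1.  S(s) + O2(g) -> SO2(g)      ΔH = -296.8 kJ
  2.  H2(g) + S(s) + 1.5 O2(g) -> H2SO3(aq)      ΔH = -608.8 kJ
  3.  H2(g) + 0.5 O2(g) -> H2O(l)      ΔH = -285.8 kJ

eq. 1 × 2 (×2 to match 2 SO2(g) in the target): (2)·(-296.8) = -593.6 kJ
eq. 2 reversed and × 3 (reverse to put H2SO3(aq) on the reactant side; ×3 to match 3 H2SO3(aq) in the target): (-3)·(-608.8) = +1826.4 kJ
eq. 3 as written (H2O(l) already on the product side): -285.8 kJ
ΔH = (-593.6) + (+1826.4) + (-285.8) = 947.0 kJ

ΔH = 947.0 kJ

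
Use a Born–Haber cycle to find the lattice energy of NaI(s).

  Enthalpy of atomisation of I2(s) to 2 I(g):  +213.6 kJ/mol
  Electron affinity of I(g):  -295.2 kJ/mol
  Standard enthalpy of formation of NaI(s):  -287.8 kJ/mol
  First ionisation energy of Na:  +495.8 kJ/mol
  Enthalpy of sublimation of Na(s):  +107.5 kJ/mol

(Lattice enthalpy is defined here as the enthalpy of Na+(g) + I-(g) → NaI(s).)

U = -702.7 kJ/mol

ΔHf° = 1·ΔHsub + 1·(ΣIE) + 1/2·D(I2) + 1·EA + U
-287.8 = 1·(+107.5) + 1·(+495.8) + 1/2·(+213.6) + 1·(-295.2) + U
U = -287.8 − (+414.9) = -702.7 kJ/mol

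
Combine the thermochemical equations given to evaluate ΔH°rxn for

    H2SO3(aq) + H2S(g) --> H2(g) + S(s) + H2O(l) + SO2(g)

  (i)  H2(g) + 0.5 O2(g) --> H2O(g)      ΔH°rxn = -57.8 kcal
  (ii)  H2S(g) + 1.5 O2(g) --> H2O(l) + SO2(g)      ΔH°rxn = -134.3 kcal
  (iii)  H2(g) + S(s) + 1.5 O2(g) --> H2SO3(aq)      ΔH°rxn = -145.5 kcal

ΔH°rxn = 11.2 kcal

(i): not needed.
(ii) as written: -134.3 kcal
(iii) reversed: +145.5 kcal
Since enthalpy is a state function, ΔH°rxn = (-134.3) + (+145.5) = 11.2 kcal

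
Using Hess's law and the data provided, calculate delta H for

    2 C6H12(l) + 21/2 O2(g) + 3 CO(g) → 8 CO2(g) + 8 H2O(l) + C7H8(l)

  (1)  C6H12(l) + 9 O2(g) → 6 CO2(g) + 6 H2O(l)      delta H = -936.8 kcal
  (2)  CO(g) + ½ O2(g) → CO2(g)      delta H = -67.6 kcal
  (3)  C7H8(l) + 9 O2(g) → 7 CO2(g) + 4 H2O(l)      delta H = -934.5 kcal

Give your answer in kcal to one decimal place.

delta H = -1141.9 kcal

(1) × 2 (×2 to match 2 C6H12(l) in the target): (2)·(-936.8) = -1873.6 kcal
(2) × 3 (×3 to match 3 CO(g) in the target): (3)·(-67.6) = -202.8 kcal
(3) reversed (C7H8(l) must end up as a product): +934.5 kcal
delta H = (-1873.6) + (-202.8) + (+934.5) = -1141.9 kcal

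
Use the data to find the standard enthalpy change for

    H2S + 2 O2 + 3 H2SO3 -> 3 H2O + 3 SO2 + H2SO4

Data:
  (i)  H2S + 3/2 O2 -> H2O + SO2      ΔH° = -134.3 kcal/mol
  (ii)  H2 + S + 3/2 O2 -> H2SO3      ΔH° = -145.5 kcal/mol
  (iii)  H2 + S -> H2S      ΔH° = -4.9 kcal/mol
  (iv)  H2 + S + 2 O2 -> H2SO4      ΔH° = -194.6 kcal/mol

ΔH° = -170.8 kcal/mol

(i) × 3 (scale by 3 for the 3 H2O): (3)·(-134.3) = -402.9 kcal/mol
(ii) reversed and × 3 (reverse to put H2SO3 on the reactant side; ×3 to match 3 H2SO3 in the target): (-3)·(-145.5) = +436.5 kcal/mol
(iii) × 2: (2)·(-4.9) = -9.8 kcal/mol
(iv) as written (H2SO4 already on the product side): -194.6 kcal/mol
Since enthalpy is a state function, ΔH° = (-402.9) + (+436.5) + (-9.8) + (-194.6) = -170.8 kcal/mol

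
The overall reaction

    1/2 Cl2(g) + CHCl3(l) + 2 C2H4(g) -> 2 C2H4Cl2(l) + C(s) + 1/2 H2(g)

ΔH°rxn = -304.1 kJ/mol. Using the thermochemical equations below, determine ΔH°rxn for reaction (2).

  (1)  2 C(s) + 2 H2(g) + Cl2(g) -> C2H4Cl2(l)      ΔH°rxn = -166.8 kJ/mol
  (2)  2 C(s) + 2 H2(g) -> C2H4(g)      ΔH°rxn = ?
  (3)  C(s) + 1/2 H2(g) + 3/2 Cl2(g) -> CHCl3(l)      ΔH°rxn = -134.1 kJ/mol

(1) × 2: (2)·(-166.8) = -333.6 kJ/mol
(2) reversed and × 2: contributes −2·x
(3) reversed: +134.1 kJ/mol
-304.1 = (-333.6) + (+134.1) − 2·x
x = (-304.1 − (-199.5)) / (-2) = 52.3 kJ/mol

ΔH°rxn = 52.3 kJ/mol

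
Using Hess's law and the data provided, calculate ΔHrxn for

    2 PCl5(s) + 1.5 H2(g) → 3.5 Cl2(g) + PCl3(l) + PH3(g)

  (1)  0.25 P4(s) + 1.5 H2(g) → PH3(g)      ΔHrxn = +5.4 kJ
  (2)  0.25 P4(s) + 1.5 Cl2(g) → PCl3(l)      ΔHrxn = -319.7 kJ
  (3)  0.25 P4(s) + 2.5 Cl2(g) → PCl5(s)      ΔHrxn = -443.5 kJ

(1) as written (PH3(g) already on the product side): +5.4 kJ
(2) as written (PCl3(l) already on the product side): -319.7 kJ
(3) reversed and × 2 (reverse to put PCl5(s) on the reactant side; ×2 to match 2 PCl5(s) in the target): (-2)·(-443.5) = +887.0 kJ
By Hess's law, ΔHrxn = (+5.4) + (-319.7) + (+887.0) = 572.7 kJ

ΔHrxn = 572.7 kJ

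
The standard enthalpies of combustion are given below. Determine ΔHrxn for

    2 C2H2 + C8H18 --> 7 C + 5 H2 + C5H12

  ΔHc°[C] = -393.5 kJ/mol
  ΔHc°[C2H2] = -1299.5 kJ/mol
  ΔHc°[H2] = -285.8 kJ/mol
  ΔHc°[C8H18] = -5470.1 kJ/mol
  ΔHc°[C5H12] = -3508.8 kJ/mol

ΔHrxn = -376.8 kJ/mol

Using ΔH = Σ nΔHc°(reactants) − Σ nΔHc°(products):
= [2·(-1299.5) + 1·(-5470.1)] − [7·(-393.5) + 5·(-285.8) + 1·(-3508.8)]
= -376.8 kJ/mol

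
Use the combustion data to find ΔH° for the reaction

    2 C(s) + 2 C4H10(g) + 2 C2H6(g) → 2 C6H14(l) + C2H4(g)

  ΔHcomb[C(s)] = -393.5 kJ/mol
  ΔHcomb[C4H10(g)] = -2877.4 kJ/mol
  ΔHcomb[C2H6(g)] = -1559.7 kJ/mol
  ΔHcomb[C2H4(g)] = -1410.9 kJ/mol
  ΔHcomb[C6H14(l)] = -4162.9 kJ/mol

Using ΔH = Σ nΔHc°(reactants) − Σ nΔHc°(products):
= [2·(-393.5) + 2·(-2877.4) + 2·(-1559.7)] − [2·(-4162.9) + 1·(-1410.9)]
= 75.5 kJ/mol

ΔH° = 75.5 kJ/mol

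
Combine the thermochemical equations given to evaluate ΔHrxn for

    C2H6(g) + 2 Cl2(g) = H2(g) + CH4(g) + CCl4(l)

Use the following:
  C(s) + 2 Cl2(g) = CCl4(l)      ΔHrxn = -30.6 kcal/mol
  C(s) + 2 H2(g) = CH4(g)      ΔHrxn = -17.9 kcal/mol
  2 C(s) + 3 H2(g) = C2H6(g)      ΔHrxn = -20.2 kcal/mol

ΔHrxn = -28.3 kcal/mol

equation 1 as written (CCl4(l) already on the product side): -30.6 kcal/mol
equation 2 as written (CH4(g) already on the product side): -17.9 kcal/mol
equation 3 reversed (reverse to put C2H6(g) on the reactant side): +20.2 kcal/mol
ΔHrxn = (-30.6) + (-17.9) + (+20.2) = -28.3 kcal/mol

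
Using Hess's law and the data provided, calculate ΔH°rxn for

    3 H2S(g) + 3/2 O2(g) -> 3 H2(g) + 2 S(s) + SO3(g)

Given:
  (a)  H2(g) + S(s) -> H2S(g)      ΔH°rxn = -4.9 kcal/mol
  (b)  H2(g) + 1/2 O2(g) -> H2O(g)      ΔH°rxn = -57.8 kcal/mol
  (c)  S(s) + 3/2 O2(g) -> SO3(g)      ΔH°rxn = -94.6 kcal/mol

(a) reversed and × 3 (H2S(g) must end up as a reactant; scale by 3 for the 3 H2S(g)): (-3)·(-4.9) = +14.7 kcal/mol
(b): not needed (H2O(g) appears nowhere else).
(c) as written (SO3(g) already on the product side): -94.6 kcal/mol
ΔH°rxn = (+14.7) + (-94.6) = -79.9 kcal/mol

ΔH°rxn = -79.9 kcal/mol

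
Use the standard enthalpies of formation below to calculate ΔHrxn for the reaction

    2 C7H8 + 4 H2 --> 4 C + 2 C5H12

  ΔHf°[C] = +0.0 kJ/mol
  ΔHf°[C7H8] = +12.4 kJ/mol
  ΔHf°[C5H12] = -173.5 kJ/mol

ΔHrxn = -371.8 kJ/mol

Products: 4·(+0.0) + 2·(-173.5) = -347.0
Reactants: 2·(+12.4) + 4·(+0.0) = +24.8
ΔHrxn = (-347.0) − (+24.8) = -371.8 kJ/mol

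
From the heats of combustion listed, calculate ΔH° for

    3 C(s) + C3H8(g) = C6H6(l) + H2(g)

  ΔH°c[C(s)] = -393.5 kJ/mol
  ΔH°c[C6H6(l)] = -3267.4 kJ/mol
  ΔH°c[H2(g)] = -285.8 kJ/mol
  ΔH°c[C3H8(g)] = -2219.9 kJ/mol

With combustion enthalpies, reactants minus products:
= [3·(-393.5) + 1·(-2219.9)] − [1·(-3267.4) + 1·(-285.8)]
= 152.8 kJ/mol

ΔH° = 152.8 kJ/mol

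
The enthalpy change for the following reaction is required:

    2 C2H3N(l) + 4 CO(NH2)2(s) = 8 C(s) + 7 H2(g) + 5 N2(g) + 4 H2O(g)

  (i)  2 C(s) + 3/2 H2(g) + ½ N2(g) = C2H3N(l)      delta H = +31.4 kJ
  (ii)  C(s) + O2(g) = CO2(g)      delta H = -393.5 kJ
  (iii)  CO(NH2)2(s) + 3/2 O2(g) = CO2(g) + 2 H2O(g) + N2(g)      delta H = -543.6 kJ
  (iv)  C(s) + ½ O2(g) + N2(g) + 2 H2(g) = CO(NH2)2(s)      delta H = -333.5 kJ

delta H = 304.0 kJ

(i) reversed and × 2 (reverse to put C2H3N(l) on the reactant side; scale by 2 for the 2 C2H3N(l)): (-2)·(+31.4) = -62.8 kJ
(ii) reversed and × 2: (-2)·(-393.5) = +787.0 kJ
(iii) × 2 (scale by 2 for the 4 H2O(g)): (2)·(-543.6) = -1087.2 kJ
(iv) reversed and × 2: (-2)·(-333.5) = +667.0 kJ
By Hess's law, delta H = (-2)·(+31.4) + (-2)·(-393.5) + (2)·(-543.6) + (-2)·(-333.5) = 304.0 kJ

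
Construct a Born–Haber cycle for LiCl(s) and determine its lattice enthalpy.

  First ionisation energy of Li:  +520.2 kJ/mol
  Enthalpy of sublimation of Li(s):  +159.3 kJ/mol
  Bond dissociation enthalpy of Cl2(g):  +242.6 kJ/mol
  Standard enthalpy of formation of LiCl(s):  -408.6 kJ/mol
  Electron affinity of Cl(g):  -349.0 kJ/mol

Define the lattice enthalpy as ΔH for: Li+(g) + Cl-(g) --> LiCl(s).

ΔHf° = 1·ΔHsub + 1·(ΣIE) + 1/2·D(Cl2) + 1·EA + U
-408.6 = 1·(+159.3) + 1·(+520.2) + 1/2·(+242.6) + 1·(-349.0) + U
U = -408.6 − (+451.8) = -860.4 kJ/mol

U = -860.4 kJ/mol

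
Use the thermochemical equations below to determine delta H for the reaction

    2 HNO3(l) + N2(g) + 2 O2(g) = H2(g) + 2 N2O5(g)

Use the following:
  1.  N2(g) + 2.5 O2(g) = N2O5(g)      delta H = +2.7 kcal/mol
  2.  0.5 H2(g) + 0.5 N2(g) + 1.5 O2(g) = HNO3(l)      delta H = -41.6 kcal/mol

eq. 1 × 2: (2)·(+2.7) = +5.4 kcal/mol
eq. 2 reversed and × 2: (-2)·(-41.6) = +83.2 kcal/mol
delta H = (2)·(+2.7) + (-2)·(-41.6) = 88.6 kcal/mol

delta H = 88.6 kcal/mol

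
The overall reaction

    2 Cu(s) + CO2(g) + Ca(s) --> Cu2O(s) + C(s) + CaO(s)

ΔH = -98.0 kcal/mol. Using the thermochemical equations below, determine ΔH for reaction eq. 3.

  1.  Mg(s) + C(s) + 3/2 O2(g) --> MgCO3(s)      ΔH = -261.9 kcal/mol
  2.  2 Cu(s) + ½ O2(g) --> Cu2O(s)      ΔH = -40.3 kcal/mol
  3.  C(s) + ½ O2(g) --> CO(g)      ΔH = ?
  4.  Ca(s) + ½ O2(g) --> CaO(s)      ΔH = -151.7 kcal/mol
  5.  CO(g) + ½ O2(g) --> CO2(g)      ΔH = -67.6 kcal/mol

ΔH = -26.4 kcal/mol

eq. 1: not needed.
eq. 2 as written: -40.3 kcal/mol
eq. 3 reversed: contributes −x
eq. 4 as written: -151.7 kcal/mol
eq. 5 reversed: +67.6 kcal/mol
-98.0 = (-40.3) + (-151.7) + (+67.6) − x
x = (-98.0 − (-124.4)) / (-1) = -26.4 kcal/mol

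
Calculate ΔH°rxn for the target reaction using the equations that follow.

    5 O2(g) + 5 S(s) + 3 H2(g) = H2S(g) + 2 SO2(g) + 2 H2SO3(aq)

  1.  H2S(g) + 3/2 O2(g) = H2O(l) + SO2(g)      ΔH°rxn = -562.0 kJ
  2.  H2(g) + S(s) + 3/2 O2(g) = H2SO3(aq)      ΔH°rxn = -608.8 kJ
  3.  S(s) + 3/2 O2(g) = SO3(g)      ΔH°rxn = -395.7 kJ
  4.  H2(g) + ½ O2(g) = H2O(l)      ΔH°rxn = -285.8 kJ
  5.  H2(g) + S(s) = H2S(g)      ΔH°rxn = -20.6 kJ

eq. 1 × 2: (2)·(-562.0) = -1124.0 kJ
eq. 2 × 2: (2)·(-608.8) = -1217.6 kJ
eq. 3: not needed.
eq. 4 reversed and × 2: (-2)·(-285.8) = +571.6 kJ
eq. 5 × 3: (3)·(-20.6) = -61.8 kJ
Since enthalpy is a state function, ΔH°rxn = (2)·(-562.0) + (2)·(-608.8) + (-2)·(-285.8) + (3)·(-20.6) = -1831.8 kJ

ΔH°rxn = -1831.8 kJ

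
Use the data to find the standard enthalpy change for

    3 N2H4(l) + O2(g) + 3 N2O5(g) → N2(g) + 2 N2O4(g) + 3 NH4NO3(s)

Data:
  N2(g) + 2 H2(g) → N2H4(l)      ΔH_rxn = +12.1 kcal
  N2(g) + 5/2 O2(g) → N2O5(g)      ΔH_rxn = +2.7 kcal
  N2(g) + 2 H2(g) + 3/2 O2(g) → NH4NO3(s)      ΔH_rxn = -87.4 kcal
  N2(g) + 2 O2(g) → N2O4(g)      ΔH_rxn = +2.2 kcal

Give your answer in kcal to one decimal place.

equation 1 reversed and × 3: (-3)·(+12.1) = -36.3 kcal
equation 2 reversed and × 3: (-3)·(+2.7) = -8.1 kcal
equation 3 × 3: (3)·(-87.4) = -262.2 kcal
equation 4 × 2: (2)·(+2.2) = +4.4 kcal
Combining the equations, ΔH_rxn = (-3)·(+12.1) + (-3)·(+2.7) + (3)·(-87.4) + (2)·(+2.2) = -302.2 kcal

ΔH_rxn = -302.2 kcal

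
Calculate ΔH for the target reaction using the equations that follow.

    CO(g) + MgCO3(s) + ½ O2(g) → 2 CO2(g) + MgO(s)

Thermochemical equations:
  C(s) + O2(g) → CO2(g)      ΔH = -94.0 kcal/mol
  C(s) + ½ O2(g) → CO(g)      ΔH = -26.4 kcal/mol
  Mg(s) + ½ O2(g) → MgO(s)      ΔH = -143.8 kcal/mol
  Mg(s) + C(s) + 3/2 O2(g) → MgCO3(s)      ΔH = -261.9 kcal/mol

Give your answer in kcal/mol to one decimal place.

equation 1 × 2: (2)·(-94.0) = -188.0 kcal/mol
equation 2 reversed: +26.4 kcal/mol
equation 3 as written: -143.8 kcal/mol
equation 4 reversed: +261.9 kcal/mol
By Hess's law, ΔH = (-188.0) + (+26.4) + (-143.8) + (+261.9) = -43.5 kcal/mol

ΔH = -43.5 kcal/mol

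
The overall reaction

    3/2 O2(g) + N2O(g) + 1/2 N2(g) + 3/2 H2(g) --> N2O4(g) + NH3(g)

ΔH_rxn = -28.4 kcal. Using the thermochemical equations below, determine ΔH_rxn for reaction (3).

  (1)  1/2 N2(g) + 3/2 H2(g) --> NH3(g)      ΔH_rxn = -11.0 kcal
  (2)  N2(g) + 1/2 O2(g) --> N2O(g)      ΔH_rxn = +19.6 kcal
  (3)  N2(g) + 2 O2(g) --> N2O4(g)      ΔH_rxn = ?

(1) as written: -11.0 kcal
(2) reversed: -19.6 kcal
(3) as written: contributes x
-28.4 = (-11.0) + (-19.6) + x
x = (-28.4 − (-30.6)) / (1) = 2.2 kcal

ΔH_rxn = 2.2 kcal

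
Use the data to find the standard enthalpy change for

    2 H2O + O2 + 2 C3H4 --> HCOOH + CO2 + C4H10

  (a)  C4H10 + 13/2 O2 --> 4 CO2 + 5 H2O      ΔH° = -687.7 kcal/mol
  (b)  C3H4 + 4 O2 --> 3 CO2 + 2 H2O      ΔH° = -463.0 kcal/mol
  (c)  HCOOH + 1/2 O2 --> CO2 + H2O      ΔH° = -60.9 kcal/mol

(a) reversed (reverse to put C4H10 on the product side): +687.7 kcal/mol
(b) × 2 (×2 to match 2 C3H4 in the target): (2)·(-463.0) = -926.0 kcal/mol
(c) reversed (HCOOH must end up as a product): +60.9 kcal/mol
Since enthalpy is a state function, ΔH° = (+687.7) + (-926.0) + (+60.9) = -177.4 kcal/mol

ΔH° = -177.4 kcal/mol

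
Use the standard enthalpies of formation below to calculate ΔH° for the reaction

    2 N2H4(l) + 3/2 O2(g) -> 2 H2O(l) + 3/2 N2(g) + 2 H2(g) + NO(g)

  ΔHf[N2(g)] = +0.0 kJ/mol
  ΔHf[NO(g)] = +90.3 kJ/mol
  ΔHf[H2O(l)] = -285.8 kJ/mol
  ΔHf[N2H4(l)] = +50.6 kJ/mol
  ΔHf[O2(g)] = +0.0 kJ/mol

Products: 2·(-285.8) + 3/2·(+0.0) + 2·(+0.0) + 1·(+90.3) = -481.3
Reactants: 2·(+50.6) + 3/2·(+0.0) = +101.2
ΔH° = (-481.3) − (+101.2) = -582.5 kJ/mol

ΔH° = -582.5 kJ/mol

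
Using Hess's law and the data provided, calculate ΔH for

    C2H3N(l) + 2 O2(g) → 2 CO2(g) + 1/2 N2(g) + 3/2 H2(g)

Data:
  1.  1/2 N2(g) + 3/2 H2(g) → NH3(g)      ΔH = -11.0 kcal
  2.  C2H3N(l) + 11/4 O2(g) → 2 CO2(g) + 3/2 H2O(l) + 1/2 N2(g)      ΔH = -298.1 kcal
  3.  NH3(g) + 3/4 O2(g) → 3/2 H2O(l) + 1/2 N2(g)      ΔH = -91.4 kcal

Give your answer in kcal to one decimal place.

eq. 1 reversed (reverse to put H2(g) on the product side): +11.0 kcal
eq. 2 as written (C2H3N(l) already on the reactant side): -298.1 kcal
eq. 3 reversed: +91.4 kcal
Since enthalpy is a state function, ΔH = (-1)·(-11.0) + (1)·(-298.1) + (-1)·(-91.4) = -195.7 kcal

ΔH = -195.7 kcal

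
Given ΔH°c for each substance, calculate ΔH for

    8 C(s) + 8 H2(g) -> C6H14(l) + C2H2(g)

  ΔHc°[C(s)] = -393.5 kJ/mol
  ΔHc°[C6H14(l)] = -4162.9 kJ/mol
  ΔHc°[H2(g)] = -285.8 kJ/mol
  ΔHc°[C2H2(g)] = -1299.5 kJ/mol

With combustion enthalpies, reactants minus products:
= [8·(-393.5) + 8·(-285.8)] − [1·(-4162.9) + 1·(-1299.5)]
= 28.0 kJ/mol

ΔH = 28.0 kJ/mol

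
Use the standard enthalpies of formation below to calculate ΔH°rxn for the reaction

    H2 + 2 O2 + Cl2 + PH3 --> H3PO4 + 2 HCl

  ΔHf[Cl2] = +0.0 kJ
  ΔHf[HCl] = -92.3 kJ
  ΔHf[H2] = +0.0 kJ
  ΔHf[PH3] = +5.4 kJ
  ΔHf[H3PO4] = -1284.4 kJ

ΔH°rxn = -1474.4 kJ

Products: 1·(-1284.4) + 2·(-92.3) = -1469.0
Reactants: 1·(+0.0) + 2·(+0.0) + 1·(+0.0) + 1·(+5.4) = +5.4
ΔH°rxn = (-1469.0) − (+5.4) = -1474.4 kJ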